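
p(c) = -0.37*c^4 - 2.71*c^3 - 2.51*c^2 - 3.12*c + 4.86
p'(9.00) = -1785.75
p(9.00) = -4629.69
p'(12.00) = -3791.52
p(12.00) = -12749.22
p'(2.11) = -63.81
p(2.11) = -45.69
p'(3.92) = -236.88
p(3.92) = -296.55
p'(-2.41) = -17.53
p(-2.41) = 23.25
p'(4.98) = -412.54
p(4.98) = -635.20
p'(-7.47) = 197.63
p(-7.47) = -134.36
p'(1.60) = -38.03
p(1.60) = -20.08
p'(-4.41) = -12.16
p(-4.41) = 62.29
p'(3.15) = -145.86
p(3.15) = -151.01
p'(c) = -1.48*c^3 - 8.13*c^2 - 5.02*c - 3.12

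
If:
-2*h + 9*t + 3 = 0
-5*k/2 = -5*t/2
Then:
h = 9*t/2 + 3/2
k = t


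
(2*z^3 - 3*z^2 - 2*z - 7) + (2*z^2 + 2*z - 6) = 2*z^3 - z^2 - 13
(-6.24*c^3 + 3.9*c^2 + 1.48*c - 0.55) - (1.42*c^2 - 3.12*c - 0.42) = -6.24*c^3 + 2.48*c^2 + 4.6*c - 0.13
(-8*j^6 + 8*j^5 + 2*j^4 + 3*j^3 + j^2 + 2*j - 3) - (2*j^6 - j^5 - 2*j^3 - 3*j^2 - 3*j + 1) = -10*j^6 + 9*j^5 + 2*j^4 + 5*j^3 + 4*j^2 + 5*j - 4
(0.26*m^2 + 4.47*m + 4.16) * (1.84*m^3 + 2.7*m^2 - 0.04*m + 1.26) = 0.4784*m^5 + 8.9268*m^4 + 19.713*m^3 + 11.3808*m^2 + 5.4658*m + 5.2416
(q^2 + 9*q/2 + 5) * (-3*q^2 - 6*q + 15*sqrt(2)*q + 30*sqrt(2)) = -3*q^4 - 39*q^3/2 + 15*sqrt(2)*q^3 - 42*q^2 + 195*sqrt(2)*q^2/2 - 30*q + 210*sqrt(2)*q + 150*sqrt(2)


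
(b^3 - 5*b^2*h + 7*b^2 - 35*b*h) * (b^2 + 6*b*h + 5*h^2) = b^5 + b^4*h + 7*b^4 - 25*b^3*h^2 + 7*b^3*h - 25*b^2*h^3 - 175*b^2*h^2 - 175*b*h^3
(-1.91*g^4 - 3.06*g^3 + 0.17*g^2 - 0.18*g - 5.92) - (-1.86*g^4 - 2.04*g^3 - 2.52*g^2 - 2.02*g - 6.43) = -0.0499999999999998*g^4 - 1.02*g^3 + 2.69*g^2 + 1.84*g + 0.51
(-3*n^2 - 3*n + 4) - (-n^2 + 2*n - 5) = -2*n^2 - 5*n + 9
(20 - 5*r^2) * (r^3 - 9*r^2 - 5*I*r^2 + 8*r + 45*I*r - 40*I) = -5*r^5 + 45*r^4 + 25*I*r^4 - 20*r^3 - 225*I*r^3 - 180*r^2 + 100*I*r^2 + 160*r + 900*I*r - 800*I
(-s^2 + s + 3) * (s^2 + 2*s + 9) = -s^4 - s^3 - 4*s^2 + 15*s + 27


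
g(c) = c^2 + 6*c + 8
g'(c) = 2*c + 6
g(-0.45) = 5.50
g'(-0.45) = 5.10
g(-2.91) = -0.99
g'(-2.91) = 0.18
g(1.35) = 17.92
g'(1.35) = 8.70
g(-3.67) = -0.55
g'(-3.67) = -1.34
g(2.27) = 26.77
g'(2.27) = 10.54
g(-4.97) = 2.88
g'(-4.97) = -3.94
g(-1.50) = 1.25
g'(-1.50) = 3.00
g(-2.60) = -0.84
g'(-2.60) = 0.80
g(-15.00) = 143.00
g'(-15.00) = -24.00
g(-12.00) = 80.00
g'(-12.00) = -18.00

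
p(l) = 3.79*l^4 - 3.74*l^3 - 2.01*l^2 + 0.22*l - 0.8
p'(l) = 15.16*l^3 - 11.22*l^2 - 4.02*l + 0.22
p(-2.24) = 126.08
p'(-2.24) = -217.46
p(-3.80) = 964.83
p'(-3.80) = -978.38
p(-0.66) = -0.03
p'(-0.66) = -6.37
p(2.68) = 108.88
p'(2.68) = 200.67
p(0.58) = -1.65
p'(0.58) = -2.93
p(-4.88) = 2534.31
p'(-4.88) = -2009.17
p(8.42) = 16675.64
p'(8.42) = 8220.64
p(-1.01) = 4.72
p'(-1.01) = -22.78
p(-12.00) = 84759.28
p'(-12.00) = -27763.70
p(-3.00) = 388.42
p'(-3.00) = -498.02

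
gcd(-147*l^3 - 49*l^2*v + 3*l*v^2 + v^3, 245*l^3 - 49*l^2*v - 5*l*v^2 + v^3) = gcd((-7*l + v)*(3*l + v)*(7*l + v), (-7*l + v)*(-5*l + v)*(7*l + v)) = -49*l^2 + v^2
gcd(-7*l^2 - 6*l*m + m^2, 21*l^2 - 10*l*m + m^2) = 7*l - m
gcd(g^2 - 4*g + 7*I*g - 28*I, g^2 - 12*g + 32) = g - 4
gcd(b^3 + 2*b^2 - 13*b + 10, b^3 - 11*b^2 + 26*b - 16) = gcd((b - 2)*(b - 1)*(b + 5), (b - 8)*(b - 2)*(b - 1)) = b^2 - 3*b + 2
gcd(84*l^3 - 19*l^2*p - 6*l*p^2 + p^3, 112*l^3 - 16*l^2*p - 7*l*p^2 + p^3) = -28*l^2 - 3*l*p + p^2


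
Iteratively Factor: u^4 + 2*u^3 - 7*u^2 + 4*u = (u)*(u^3 + 2*u^2 - 7*u + 4) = u*(u - 1)*(u^2 + 3*u - 4) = u*(u - 1)^2*(u + 4)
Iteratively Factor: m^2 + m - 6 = (m + 3)*(m - 2)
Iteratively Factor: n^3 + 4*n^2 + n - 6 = (n + 2)*(n^2 + 2*n - 3) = (n + 2)*(n + 3)*(n - 1)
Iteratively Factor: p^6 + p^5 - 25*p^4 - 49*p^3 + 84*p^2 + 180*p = (p + 2)*(p^5 - p^4 - 23*p^3 - 3*p^2 + 90*p) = (p + 2)*(p + 3)*(p^4 - 4*p^3 - 11*p^2 + 30*p) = (p - 5)*(p + 2)*(p + 3)*(p^3 + p^2 - 6*p) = (p - 5)*(p + 2)*(p + 3)^2*(p^2 - 2*p) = p*(p - 5)*(p + 2)*(p + 3)^2*(p - 2)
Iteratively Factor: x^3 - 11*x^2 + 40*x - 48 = (x - 4)*(x^2 - 7*x + 12) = (x - 4)*(x - 3)*(x - 4)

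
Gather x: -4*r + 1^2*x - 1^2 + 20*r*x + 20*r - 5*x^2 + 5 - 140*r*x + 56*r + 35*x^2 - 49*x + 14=72*r + 30*x^2 + x*(-120*r - 48) + 18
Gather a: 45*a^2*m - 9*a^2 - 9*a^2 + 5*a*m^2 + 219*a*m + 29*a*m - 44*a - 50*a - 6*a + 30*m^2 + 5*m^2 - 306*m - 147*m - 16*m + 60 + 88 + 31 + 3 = a^2*(45*m - 18) + a*(5*m^2 + 248*m - 100) + 35*m^2 - 469*m + 182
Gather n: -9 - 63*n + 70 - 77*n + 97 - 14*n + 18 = 176 - 154*n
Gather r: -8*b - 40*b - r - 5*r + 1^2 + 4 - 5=-48*b - 6*r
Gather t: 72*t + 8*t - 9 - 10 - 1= 80*t - 20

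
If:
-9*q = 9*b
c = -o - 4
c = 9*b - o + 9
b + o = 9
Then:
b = -13/9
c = -130/9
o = 94/9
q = 13/9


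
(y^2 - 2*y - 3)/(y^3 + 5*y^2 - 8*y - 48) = (y + 1)/(y^2 + 8*y + 16)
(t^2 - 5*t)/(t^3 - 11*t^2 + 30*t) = 1/(t - 6)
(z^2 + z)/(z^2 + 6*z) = (z + 1)/(z + 6)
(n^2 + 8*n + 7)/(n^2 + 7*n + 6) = (n + 7)/(n + 6)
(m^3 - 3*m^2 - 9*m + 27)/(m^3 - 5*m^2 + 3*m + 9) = (m + 3)/(m + 1)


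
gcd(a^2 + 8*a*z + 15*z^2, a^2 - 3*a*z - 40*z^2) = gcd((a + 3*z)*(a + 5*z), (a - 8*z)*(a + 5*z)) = a + 5*z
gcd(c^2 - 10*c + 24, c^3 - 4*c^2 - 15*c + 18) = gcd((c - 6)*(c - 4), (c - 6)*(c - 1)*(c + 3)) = c - 6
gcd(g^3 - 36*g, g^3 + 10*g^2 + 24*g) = g^2 + 6*g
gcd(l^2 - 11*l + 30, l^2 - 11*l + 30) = l^2 - 11*l + 30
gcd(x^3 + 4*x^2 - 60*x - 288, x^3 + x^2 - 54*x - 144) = x^2 - 2*x - 48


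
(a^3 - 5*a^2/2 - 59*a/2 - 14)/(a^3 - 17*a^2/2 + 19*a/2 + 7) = (a + 4)/(a - 2)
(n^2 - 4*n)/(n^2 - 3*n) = (n - 4)/(n - 3)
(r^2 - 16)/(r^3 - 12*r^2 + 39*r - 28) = (r + 4)/(r^2 - 8*r + 7)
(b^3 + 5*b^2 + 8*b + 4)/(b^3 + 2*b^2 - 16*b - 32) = (b^2 + 3*b + 2)/(b^2 - 16)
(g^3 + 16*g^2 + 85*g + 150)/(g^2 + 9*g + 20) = (g^2 + 11*g + 30)/(g + 4)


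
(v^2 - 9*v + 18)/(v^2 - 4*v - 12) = (v - 3)/(v + 2)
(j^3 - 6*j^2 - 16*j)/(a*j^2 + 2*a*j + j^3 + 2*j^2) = (j - 8)/(a + j)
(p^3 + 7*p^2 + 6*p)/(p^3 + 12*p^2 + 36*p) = (p + 1)/(p + 6)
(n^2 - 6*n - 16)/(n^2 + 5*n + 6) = (n - 8)/(n + 3)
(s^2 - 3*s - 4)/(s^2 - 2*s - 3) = (s - 4)/(s - 3)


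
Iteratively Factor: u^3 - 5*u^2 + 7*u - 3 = (u - 3)*(u^2 - 2*u + 1) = (u - 3)*(u - 1)*(u - 1)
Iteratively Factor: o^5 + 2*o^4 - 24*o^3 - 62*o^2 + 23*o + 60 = (o + 1)*(o^4 + o^3 - 25*o^2 - 37*o + 60) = (o + 1)*(o + 3)*(o^3 - 2*o^2 - 19*o + 20) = (o - 5)*(o + 1)*(o + 3)*(o^2 + 3*o - 4) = (o - 5)*(o + 1)*(o + 3)*(o + 4)*(o - 1)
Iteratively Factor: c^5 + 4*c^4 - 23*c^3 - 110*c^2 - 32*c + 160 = (c + 2)*(c^4 + 2*c^3 - 27*c^2 - 56*c + 80) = (c - 5)*(c + 2)*(c^3 + 7*c^2 + 8*c - 16) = (c - 5)*(c + 2)*(c + 4)*(c^2 + 3*c - 4) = (c - 5)*(c - 1)*(c + 2)*(c + 4)*(c + 4)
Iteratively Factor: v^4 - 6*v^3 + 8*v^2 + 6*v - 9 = (v - 1)*(v^3 - 5*v^2 + 3*v + 9) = (v - 3)*(v - 1)*(v^2 - 2*v - 3) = (v - 3)*(v - 1)*(v + 1)*(v - 3)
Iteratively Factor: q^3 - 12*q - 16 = (q + 2)*(q^2 - 2*q - 8) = (q + 2)^2*(q - 4)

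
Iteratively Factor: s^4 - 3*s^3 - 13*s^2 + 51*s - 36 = (s - 3)*(s^3 - 13*s + 12) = (s - 3)^2*(s^2 + 3*s - 4) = (s - 3)^2*(s + 4)*(s - 1)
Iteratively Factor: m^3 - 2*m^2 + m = (m)*(m^2 - 2*m + 1) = m*(m - 1)*(m - 1)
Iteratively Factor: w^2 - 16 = (w - 4)*(w + 4)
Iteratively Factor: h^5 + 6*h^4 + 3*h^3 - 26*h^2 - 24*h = (h + 3)*(h^4 + 3*h^3 - 6*h^2 - 8*h) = h*(h + 3)*(h^3 + 3*h^2 - 6*h - 8) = h*(h + 3)*(h + 4)*(h^2 - h - 2) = h*(h - 2)*(h + 3)*(h + 4)*(h + 1)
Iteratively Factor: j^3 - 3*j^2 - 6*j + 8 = (j + 2)*(j^2 - 5*j + 4) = (j - 1)*(j + 2)*(j - 4)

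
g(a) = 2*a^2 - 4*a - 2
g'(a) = 4*a - 4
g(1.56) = -3.37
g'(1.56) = 2.24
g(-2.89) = 26.26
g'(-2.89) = -15.56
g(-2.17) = 16.10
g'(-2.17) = -12.68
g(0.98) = -4.00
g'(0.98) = -0.08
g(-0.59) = 1.06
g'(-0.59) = -6.36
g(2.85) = 2.84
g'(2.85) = 7.40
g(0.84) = -3.95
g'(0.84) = -0.64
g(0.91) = -3.98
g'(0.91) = -0.36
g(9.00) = 124.00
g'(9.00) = 32.00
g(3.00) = 4.00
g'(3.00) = 8.00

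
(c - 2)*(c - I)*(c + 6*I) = c^3 - 2*c^2 + 5*I*c^2 + 6*c - 10*I*c - 12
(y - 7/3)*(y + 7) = y^2 + 14*y/3 - 49/3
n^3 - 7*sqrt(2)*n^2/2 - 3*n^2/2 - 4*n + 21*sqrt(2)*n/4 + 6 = (n - 3/2)*(n - 4*sqrt(2))*(n + sqrt(2)/2)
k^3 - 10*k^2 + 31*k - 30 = (k - 5)*(k - 3)*(k - 2)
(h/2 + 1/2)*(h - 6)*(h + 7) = h^3/2 + h^2 - 41*h/2 - 21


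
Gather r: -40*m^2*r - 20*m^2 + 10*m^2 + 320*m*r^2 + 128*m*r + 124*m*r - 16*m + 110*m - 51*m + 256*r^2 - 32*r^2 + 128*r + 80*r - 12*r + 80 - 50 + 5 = -10*m^2 + 43*m + r^2*(320*m + 224) + r*(-40*m^2 + 252*m + 196) + 35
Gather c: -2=-2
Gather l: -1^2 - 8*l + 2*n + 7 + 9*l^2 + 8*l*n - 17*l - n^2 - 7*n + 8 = 9*l^2 + l*(8*n - 25) - n^2 - 5*n + 14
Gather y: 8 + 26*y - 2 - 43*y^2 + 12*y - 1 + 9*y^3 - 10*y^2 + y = 9*y^3 - 53*y^2 + 39*y + 5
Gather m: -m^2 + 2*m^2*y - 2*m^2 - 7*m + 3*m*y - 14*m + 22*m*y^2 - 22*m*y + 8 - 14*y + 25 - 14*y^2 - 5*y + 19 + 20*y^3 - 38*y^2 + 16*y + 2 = m^2*(2*y - 3) + m*(22*y^2 - 19*y - 21) + 20*y^3 - 52*y^2 - 3*y + 54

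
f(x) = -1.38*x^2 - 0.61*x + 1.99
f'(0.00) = -0.61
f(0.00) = 1.99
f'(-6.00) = 15.95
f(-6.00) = -44.03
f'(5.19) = -14.93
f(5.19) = -38.35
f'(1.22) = -3.98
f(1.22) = -0.81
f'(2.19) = -6.65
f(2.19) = -5.96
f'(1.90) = -5.85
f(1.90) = -4.15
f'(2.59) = -7.76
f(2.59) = -8.85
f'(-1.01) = 2.18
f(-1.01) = 1.20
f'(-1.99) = 4.88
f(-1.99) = -2.26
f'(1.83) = -5.66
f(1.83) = -3.75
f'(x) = -2.76*x - 0.61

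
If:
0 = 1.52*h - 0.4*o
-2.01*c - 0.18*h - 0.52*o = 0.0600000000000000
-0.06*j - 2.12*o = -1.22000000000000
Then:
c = -0.282272846294842*o - 0.0298507462686567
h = 0.263157894736842*o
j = 20.3333333333333 - 35.3333333333333*o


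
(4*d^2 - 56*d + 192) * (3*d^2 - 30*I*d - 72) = 12*d^4 - 168*d^3 - 120*I*d^3 + 288*d^2 + 1680*I*d^2 + 4032*d - 5760*I*d - 13824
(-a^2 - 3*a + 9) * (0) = 0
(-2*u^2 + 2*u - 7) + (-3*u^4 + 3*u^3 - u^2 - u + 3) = -3*u^4 + 3*u^3 - 3*u^2 + u - 4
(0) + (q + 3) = q + 3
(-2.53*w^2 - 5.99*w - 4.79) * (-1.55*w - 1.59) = 3.9215*w^3 + 13.3072*w^2 + 16.9486*w + 7.6161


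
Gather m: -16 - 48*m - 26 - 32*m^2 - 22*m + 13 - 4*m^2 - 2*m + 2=-36*m^2 - 72*m - 27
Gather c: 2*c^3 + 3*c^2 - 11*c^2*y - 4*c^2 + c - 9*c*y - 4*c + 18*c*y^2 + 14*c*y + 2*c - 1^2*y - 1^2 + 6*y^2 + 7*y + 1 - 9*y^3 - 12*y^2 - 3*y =2*c^3 + c^2*(-11*y - 1) + c*(18*y^2 + 5*y - 1) - 9*y^3 - 6*y^2 + 3*y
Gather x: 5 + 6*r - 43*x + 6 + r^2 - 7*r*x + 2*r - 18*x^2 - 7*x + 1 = r^2 + 8*r - 18*x^2 + x*(-7*r - 50) + 12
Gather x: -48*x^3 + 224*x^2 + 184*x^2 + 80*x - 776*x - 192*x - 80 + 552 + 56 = -48*x^3 + 408*x^2 - 888*x + 528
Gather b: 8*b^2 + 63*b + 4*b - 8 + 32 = 8*b^2 + 67*b + 24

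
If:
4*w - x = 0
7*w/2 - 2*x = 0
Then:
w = 0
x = 0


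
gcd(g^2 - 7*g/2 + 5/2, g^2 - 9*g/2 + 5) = g - 5/2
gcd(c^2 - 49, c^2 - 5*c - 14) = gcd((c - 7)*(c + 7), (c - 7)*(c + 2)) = c - 7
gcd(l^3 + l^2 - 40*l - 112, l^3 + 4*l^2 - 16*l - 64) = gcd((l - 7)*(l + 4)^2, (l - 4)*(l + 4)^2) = l^2 + 8*l + 16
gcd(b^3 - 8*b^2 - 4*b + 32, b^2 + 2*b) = b + 2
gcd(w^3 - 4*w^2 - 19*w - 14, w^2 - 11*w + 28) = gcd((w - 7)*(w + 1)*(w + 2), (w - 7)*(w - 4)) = w - 7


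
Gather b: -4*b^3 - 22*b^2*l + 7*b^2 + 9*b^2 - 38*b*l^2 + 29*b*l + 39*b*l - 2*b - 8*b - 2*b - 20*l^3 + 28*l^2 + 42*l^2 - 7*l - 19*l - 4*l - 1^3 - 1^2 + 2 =-4*b^3 + b^2*(16 - 22*l) + b*(-38*l^2 + 68*l - 12) - 20*l^3 + 70*l^2 - 30*l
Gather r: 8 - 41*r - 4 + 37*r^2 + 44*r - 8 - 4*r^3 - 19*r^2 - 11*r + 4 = -4*r^3 + 18*r^2 - 8*r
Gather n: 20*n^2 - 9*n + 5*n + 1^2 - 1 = 20*n^2 - 4*n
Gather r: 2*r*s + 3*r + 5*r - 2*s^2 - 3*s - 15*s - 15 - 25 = r*(2*s + 8) - 2*s^2 - 18*s - 40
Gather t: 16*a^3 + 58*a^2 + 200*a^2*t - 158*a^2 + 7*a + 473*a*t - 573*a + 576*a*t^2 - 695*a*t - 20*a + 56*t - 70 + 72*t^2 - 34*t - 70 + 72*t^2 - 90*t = 16*a^3 - 100*a^2 - 586*a + t^2*(576*a + 144) + t*(200*a^2 - 222*a - 68) - 140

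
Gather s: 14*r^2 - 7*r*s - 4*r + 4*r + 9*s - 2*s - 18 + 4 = 14*r^2 + s*(7 - 7*r) - 14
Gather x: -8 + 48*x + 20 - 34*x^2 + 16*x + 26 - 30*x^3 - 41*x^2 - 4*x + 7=-30*x^3 - 75*x^2 + 60*x + 45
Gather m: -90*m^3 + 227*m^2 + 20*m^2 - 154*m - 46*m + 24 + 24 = -90*m^3 + 247*m^2 - 200*m + 48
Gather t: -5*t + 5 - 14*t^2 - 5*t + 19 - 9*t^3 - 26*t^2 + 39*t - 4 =-9*t^3 - 40*t^2 + 29*t + 20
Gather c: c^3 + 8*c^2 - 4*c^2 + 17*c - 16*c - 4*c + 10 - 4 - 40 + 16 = c^3 + 4*c^2 - 3*c - 18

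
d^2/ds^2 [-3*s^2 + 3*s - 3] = -6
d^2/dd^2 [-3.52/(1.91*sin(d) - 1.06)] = (12.841312*sin(d)^2 + 7.126592*sin(d) - 25.682624)/(1.91*sin(d) - 1.06)^3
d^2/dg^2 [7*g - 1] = 0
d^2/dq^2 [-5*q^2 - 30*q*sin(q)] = 30*q*sin(q) - 60*cos(q) - 10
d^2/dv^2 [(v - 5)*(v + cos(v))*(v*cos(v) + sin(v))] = -v^3*cos(v) - 7*v^2*sin(v) + 5*v^2*cos(v) - 2*v^2*cos(2*v) + 25*v*sin(v) - 6*v*sin(2*v) + 10*v*cos(v) + 10*v*cos(2*v) + 2*sin(v) + 20*sin(2*v) - 20*cos(v) + 3*cos(2*v) + 1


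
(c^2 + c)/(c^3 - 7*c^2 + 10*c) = (c + 1)/(c^2 - 7*c + 10)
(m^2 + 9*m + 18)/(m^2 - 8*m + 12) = (m^2 + 9*m + 18)/(m^2 - 8*m + 12)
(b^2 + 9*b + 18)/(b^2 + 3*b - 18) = (b + 3)/(b - 3)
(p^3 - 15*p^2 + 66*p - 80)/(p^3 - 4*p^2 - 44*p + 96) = (p - 5)/(p + 6)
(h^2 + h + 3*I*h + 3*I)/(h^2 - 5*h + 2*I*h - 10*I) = (h^2 + h*(1 + 3*I) + 3*I)/(h^2 + h*(-5 + 2*I) - 10*I)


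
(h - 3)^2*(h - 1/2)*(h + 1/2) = h^4 - 6*h^3 + 35*h^2/4 + 3*h/2 - 9/4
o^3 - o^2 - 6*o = o*(o - 3)*(o + 2)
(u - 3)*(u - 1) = u^2 - 4*u + 3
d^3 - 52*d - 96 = (d - 8)*(d + 2)*(d + 6)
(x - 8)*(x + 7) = x^2 - x - 56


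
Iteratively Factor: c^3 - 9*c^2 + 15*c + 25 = (c - 5)*(c^2 - 4*c - 5) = (c - 5)^2*(c + 1)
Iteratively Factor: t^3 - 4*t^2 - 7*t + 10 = (t + 2)*(t^2 - 6*t + 5) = (t - 1)*(t + 2)*(t - 5)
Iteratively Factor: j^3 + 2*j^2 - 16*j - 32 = (j + 2)*(j^2 - 16) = (j - 4)*(j + 2)*(j + 4)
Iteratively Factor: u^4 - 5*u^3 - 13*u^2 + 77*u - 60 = (u + 4)*(u^3 - 9*u^2 + 23*u - 15) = (u - 1)*(u + 4)*(u^2 - 8*u + 15) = (u - 3)*(u - 1)*(u + 4)*(u - 5)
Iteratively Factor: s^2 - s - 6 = (s + 2)*(s - 3)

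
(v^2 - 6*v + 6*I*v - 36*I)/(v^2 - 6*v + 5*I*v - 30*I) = (v + 6*I)/(v + 5*I)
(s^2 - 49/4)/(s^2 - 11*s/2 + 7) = (s + 7/2)/(s - 2)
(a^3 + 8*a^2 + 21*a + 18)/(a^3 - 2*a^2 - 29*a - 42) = (a + 3)/(a - 7)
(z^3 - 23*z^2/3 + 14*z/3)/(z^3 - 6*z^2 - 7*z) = (z - 2/3)/(z + 1)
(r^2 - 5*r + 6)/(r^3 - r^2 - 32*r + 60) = (r - 3)/(r^2 + r - 30)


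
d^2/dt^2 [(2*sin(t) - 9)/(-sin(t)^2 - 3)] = 2*(9*sin(t)^5 - 18*sin(t)^4 + 81*sin(t)^2 + 7*sin(t) + 15*sin(3*t)/2 - sin(5*t)/2 - 27)/(sin(t)^2 + 3)^3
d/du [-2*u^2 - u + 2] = -4*u - 1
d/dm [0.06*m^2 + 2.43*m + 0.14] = 0.12*m + 2.43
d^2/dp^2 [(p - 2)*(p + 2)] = 2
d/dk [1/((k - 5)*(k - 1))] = 2*(3 - k)/(k^4 - 12*k^3 + 46*k^2 - 60*k + 25)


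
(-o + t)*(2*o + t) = -2*o^2 + o*t + t^2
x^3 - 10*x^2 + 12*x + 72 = (x - 6)^2*(x + 2)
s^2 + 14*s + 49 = (s + 7)^2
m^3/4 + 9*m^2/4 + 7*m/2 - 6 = (m/4 + 1)*(m - 1)*(m + 6)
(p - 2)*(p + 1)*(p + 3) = p^3 + 2*p^2 - 5*p - 6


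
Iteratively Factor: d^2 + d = (d + 1)*(d)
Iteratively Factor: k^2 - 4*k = (k)*(k - 4)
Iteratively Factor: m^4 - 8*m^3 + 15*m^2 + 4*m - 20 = (m - 2)*(m^3 - 6*m^2 + 3*m + 10) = (m - 2)^2*(m^2 - 4*m - 5) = (m - 2)^2*(m + 1)*(m - 5)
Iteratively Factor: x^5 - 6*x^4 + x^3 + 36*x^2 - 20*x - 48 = (x + 2)*(x^4 - 8*x^3 + 17*x^2 + 2*x - 24) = (x - 3)*(x + 2)*(x^3 - 5*x^2 + 2*x + 8) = (x - 3)*(x + 1)*(x + 2)*(x^2 - 6*x + 8) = (x - 3)*(x - 2)*(x + 1)*(x + 2)*(x - 4)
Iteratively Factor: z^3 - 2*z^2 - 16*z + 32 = (z - 2)*(z^2 - 16) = (z - 2)*(z + 4)*(z - 4)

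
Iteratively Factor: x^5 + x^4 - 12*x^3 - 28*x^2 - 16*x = (x + 2)*(x^4 - x^3 - 10*x^2 - 8*x) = (x - 4)*(x + 2)*(x^3 + 3*x^2 + 2*x) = (x - 4)*(x + 1)*(x + 2)*(x^2 + 2*x) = x*(x - 4)*(x + 1)*(x + 2)*(x + 2)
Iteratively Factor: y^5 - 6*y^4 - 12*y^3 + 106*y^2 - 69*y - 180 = (y - 3)*(y^4 - 3*y^3 - 21*y^2 + 43*y + 60) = (y - 3)^2*(y^3 - 21*y - 20) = (y - 3)^2*(y + 4)*(y^2 - 4*y - 5) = (y - 3)^2*(y + 1)*(y + 4)*(y - 5)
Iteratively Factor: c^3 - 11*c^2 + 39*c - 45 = (c - 3)*(c^2 - 8*c + 15) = (c - 3)^2*(c - 5)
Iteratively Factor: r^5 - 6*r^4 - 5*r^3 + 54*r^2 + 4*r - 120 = (r - 3)*(r^4 - 3*r^3 - 14*r^2 + 12*r + 40) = (r - 5)*(r - 3)*(r^3 + 2*r^2 - 4*r - 8) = (r - 5)*(r - 3)*(r + 2)*(r^2 - 4) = (r - 5)*(r - 3)*(r - 2)*(r + 2)*(r + 2)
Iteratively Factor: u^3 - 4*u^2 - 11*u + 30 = (u - 5)*(u^2 + u - 6) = (u - 5)*(u - 2)*(u + 3)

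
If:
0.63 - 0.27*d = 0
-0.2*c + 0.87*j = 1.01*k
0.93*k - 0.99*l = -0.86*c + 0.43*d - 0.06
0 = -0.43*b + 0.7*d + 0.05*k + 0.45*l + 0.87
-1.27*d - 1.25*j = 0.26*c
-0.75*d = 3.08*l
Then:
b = 4.79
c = 4.48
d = 2.33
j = -3.30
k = -3.73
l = -0.57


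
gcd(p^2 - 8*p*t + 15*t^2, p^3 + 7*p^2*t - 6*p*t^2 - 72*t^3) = p - 3*t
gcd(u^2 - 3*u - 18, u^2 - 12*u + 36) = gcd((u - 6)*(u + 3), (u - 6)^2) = u - 6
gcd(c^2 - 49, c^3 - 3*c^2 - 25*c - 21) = c - 7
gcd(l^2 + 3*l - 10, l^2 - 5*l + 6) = l - 2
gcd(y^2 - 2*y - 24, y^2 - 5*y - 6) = y - 6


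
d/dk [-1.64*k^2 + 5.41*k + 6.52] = 5.41 - 3.28*k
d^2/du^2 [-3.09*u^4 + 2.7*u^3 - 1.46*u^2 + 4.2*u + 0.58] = -37.08*u^2 + 16.2*u - 2.92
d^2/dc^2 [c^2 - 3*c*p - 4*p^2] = 2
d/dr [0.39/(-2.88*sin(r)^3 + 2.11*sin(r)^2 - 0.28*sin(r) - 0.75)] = (3.3696*sin(r)^2 - 1.6458*sin(r) + 0.1092)*cos(r)/(2.88*sin(r)^3 - 2.11*sin(r)^2 + 0.28*sin(r) + 0.75)^2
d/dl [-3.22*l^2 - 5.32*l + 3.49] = -6.44*l - 5.32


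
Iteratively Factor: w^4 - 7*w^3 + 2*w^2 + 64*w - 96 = (w - 4)*(w^3 - 3*w^2 - 10*w + 24) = (w - 4)^2*(w^2 + w - 6) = (w - 4)^2*(w - 2)*(w + 3)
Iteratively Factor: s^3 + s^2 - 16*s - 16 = (s - 4)*(s^2 + 5*s + 4) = (s - 4)*(s + 1)*(s + 4)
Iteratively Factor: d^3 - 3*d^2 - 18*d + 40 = (d + 4)*(d^2 - 7*d + 10) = (d - 2)*(d + 4)*(d - 5)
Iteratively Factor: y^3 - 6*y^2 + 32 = (y - 4)*(y^2 - 2*y - 8) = (y - 4)*(y + 2)*(y - 4)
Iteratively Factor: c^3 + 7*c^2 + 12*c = (c)*(c^2 + 7*c + 12) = c*(c + 3)*(c + 4)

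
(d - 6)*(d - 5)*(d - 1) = d^3 - 12*d^2 + 41*d - 30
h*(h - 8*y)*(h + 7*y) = h^3 - h^2*y - 56*h*y^2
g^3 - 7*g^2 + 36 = (g - 6)*(g - 3)*(g + 2)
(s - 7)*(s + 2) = s^2 - 5*s - 14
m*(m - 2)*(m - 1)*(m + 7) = m^4 + 4*m^3 - 19*m^2 + 14*m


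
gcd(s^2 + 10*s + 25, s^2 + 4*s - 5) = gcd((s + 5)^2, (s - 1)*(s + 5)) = s + 5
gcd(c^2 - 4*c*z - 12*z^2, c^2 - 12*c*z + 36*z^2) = -c + 6*z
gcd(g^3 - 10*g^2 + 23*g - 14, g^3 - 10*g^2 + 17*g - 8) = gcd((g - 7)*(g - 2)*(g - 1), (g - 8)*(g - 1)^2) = g - 1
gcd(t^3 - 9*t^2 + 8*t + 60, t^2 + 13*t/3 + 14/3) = t + 2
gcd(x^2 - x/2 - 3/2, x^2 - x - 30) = 1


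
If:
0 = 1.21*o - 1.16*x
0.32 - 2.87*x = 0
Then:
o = 0.11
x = 0.11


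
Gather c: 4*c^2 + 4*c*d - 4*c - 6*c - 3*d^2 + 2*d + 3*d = 4*c^2 + c*(4*d - 10) - 3*d^2 + 5*d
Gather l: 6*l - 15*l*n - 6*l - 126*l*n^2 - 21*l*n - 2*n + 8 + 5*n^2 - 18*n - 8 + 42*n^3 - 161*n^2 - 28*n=l*(-126*n^2 - 36*n) + 42*n^3 - 156*n^2 - 48*n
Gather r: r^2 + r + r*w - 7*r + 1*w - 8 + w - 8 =r^2 + r*(w - 6) + 2*w - 16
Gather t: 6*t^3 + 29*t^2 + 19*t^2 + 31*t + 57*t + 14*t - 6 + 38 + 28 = 6*t^3 + 48*t^2 + 102*t + 60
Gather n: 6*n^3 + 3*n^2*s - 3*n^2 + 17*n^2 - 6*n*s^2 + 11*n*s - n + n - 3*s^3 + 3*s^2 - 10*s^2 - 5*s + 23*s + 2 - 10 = 6*n^3 + n^2*(3*s + 14) + n*(-6*s^2 + 11*s) - 3*s^3 - 7*s^2 + 18*s - 8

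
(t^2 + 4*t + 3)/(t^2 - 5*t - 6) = (t + 3)/(t - 6)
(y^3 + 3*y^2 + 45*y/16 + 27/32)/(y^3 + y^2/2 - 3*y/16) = (8*y^2 + 18*y + 9)/(2*y*(4*y - 1))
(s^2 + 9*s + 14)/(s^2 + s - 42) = (s + 2)/(s - 6)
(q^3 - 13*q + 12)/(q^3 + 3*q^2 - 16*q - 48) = (q^2 - 4*q + 3)/(q^2 - q - 12)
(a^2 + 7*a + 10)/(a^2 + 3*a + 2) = (a + 5)/(a + 1)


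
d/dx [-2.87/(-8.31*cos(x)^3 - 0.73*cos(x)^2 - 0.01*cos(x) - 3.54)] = (71.5491*cos(x)^2 + 4.1902*cos(x) + 0.0287)*sin(x)/(8.31*cos(x)^3 + 0.73*cos(x)^2 + 0.01*cos(x) + 3.54)^2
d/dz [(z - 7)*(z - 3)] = 2*z - 10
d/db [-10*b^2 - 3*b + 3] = -20*b - 3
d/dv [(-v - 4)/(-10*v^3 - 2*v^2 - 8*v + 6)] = (5*v^3 + v^2 + 4*v - (v + 4)*(15*v^2 + 2*v + 4) - 3)/(2*(5*v^3 + v^2 + 4*v - 3)^2)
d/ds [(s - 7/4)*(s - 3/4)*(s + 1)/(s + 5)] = (8*s^3 + 54*s^2 - 60*s - 29)/(4*(s^2 + 10*s + 25))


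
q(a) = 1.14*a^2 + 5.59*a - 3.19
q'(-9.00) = -14.93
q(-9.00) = 38.84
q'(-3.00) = -1.25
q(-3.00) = -9.70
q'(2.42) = 11.11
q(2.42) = 17.01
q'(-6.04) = -8.18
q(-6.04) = 4.64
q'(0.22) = 6.09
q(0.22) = -1.91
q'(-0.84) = 3.67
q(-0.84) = -7.08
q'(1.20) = 8.33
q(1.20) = 5.16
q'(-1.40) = 2.40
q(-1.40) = -8.78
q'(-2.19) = 0.60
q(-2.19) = -9.96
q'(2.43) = 11.13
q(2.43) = 17.13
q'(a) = 2.28*a + 5.59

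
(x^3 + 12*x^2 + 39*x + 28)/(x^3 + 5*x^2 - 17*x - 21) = (x + 4)/(x - 3)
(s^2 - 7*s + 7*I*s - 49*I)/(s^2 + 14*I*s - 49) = (s - 7)/(s + 7*I)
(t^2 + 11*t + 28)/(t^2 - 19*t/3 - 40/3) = 3*(t^2 + 11*t + 28)/(3*t^2 - 19*t - 40)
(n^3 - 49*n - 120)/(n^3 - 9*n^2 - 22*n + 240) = (n + 3)/(n - 6)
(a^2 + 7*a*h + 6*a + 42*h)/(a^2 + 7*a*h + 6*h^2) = (a^2 + 7*a*h + 6*a + 42*h)/(a^2 + 7*a*h + 6*h^2)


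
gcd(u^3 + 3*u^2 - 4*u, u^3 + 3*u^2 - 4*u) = u^3 + 3*u^2 - 4*u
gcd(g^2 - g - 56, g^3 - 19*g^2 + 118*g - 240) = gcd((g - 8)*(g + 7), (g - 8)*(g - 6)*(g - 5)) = g - 8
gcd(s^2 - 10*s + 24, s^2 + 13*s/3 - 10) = 1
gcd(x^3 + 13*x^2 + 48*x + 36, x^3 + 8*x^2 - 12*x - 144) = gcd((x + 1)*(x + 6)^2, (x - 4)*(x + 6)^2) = x^2 + 12*x + 36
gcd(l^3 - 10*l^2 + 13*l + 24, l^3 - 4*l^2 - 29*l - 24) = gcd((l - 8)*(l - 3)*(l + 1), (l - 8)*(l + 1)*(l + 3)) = l^2 - 7*l - 8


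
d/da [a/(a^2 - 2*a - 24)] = (a^2 - 2*a*(a - 1) - 2*a - 24)/(-a^2 + 2*a + 24)^2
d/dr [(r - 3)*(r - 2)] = 2*r - 5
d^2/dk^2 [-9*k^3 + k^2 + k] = 2 - 54*k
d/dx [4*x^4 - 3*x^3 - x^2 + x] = 16*x^3 - 9*x^2 - 2*x + 1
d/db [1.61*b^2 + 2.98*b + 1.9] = 3.22*b + 2.98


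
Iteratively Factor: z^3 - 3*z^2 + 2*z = (z - 2)*(z^2 - z) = z*(z - 2)*(z - 1)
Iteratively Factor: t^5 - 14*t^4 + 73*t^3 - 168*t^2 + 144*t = (t - 4)*(t^4 - 10*t^3 + 33*t^2 - 36*t) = (t - 4)*(t - 3)*(t^3 - 7*t^2 + 12*t) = t*(t - 4)*(t - 3)*(t^2 - 7*t + 12) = t*(t - 4)*(t - 3)^2*(t - 4)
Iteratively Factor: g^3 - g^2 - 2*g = (g)*(g^2 - g - 2) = g*(g - 2)*(g + 1)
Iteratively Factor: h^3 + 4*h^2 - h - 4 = (h + 1)*(h^2 + 3*h - 4) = (h - 1)*(h + 1)*(h + 4)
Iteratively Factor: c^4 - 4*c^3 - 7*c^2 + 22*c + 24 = (c - 3)*(c^3 - c^2 - 10*c - 8) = (c - 4)*(c - 3)*(c^2 + 3*c + 2) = (c - 4)*(c - 3)*(c + 1)*(c + 2)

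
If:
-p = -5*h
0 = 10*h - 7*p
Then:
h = 0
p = 0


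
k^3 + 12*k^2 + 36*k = k*(k + 6)^2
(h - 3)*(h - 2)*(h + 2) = h^3 - 3*h^2 - 4*h + 12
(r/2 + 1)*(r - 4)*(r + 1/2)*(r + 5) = r^4/2 + 7*r^3/4 - 33*r^2/4 - 49*r/2 - 10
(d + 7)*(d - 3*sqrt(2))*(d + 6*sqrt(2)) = d^3 + 3*sqrt(2)*d^2 + 7*d^2 - 36*d + 21*sqrt(2)*d - 252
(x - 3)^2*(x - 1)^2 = x^4 - 8*x^3 + 22*x^2 - 24*x + 9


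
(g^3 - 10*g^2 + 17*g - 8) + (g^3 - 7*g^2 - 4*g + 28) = 2*g^3 - 17*g^2 + 13*g + 20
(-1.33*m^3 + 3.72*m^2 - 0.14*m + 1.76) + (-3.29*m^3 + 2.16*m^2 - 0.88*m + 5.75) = -4.62*m^3 + 5.88*m^2 - 1.02*m + 7.51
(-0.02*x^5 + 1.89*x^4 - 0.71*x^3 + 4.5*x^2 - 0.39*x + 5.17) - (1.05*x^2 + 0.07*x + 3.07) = -0.02*x^5 + 1.89*x^4 - 0.71*x^3 + 3.45*x^2 - 0.46*x + 2.1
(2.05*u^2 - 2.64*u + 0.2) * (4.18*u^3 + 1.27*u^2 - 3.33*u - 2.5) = 8.569*u^5 - 8.4317*u^4 - 9.3433*u^3 + 3.9202*u^2 + 5.934*u - 0.5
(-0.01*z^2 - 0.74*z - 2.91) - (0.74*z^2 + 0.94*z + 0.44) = -0.75*z^2 - 1.68*z - 3.35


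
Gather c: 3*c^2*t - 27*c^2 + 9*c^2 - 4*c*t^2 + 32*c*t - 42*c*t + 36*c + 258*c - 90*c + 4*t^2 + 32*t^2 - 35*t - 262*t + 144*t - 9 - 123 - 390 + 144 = c^2*(3*t - 18) + c*(-4*t^2 - 10*t + 204) + 36*t^2 - 153*t - 378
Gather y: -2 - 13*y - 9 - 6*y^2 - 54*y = -6*y^2 - 67*y - 11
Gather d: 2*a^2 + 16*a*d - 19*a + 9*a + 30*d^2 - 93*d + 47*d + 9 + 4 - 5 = 2*a^2 - 10*a + 30*d^2 + d*(16*a - 46) + 8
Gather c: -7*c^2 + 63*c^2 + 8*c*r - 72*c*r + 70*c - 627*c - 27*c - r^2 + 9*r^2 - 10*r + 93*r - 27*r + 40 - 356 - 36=56*c^2 + c*(-64*r - 584) + 8*r^2 + 56*r - 352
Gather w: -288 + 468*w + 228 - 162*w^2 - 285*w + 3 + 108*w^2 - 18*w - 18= -54*w^2 + 165*w - 75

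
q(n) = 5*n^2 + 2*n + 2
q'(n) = 10*n + 2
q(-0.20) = 1.80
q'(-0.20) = 0.00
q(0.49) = 4.18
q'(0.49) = 6.90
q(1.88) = 23.43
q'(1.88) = 20.80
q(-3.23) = 47.70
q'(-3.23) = -30.30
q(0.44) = 3.85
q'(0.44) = 6.40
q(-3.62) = 60.28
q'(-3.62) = -34.20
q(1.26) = 12.46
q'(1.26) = 14.60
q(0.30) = 3.05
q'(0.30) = 5.00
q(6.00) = 194.00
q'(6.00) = 62.00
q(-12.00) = 698.00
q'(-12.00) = -118.00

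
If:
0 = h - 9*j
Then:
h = 9*j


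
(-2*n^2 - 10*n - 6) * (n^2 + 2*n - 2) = -2*n^4 - 14*n^3 - 22*n^2 + 8*n + 12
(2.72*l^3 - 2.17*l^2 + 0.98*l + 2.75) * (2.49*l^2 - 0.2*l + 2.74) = 6.7728*l^5 - 5.9473*l^4 + 10.327*l^3 + 0.7057*l^2 + 2.1352*l + 7.535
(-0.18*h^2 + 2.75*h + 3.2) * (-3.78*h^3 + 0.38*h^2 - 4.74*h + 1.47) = 0.6804*h^5 - 10.4634*h^4 - 10.1978*h^3 - 12.0836*h^2 - 11.1255*h + 4.704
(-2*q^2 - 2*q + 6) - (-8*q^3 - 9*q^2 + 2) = 8*q^3 + 7*q^2 - 2*q + 4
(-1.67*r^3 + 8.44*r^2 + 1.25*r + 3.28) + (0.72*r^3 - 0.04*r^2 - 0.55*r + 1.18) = -0.95*r^3 + 8.4*r^2 + 0.7*r + 4.46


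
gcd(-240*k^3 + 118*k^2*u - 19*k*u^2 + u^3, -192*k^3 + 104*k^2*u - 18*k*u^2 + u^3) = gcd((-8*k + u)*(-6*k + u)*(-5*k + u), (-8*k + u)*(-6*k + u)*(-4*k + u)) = 48*k^2 - 14*k*u + u^2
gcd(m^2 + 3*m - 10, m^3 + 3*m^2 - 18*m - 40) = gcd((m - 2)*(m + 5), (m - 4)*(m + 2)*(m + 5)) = m + 5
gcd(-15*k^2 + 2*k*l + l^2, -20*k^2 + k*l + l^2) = 5*k + l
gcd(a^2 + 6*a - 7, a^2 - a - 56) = a + 7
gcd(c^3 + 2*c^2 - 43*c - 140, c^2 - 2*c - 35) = c^2 - 2*c - 35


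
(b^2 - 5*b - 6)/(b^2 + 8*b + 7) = (b - 6)/(b + 7)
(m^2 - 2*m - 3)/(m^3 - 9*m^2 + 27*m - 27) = (m + 1)/(m^2 - 6*m + 9)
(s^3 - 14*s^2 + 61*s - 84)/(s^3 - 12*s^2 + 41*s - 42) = (s - 4)/(s - 2)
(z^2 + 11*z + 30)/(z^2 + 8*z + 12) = (z + 5)/(z + 2)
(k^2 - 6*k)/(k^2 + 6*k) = (k - 6)/(k + 6)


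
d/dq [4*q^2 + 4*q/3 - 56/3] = 8*q + 4/3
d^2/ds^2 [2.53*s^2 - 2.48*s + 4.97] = 5.06000000000000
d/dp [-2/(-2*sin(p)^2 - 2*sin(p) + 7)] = -(4*sin(2*p) + 4*cos(p))/(-2*sin(p) + cos(2*p) + 6)^2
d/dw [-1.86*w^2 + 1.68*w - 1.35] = 1.68 - 3.72*w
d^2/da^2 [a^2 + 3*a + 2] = 2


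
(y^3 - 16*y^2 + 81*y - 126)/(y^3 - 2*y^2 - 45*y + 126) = (y - 7)/(y + 7)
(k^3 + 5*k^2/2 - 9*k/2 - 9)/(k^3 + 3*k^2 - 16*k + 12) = (2*k^2 + 9*k + 9)/(2*(k^2 + 5*k - 6))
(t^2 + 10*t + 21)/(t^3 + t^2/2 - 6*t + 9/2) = 2*(t + 7)/(2*t^2 - 5*t + 3)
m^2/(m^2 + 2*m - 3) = m^2/(m^2 + 2*m - 3)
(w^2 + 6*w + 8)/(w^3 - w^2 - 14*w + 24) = (w + 2)/(w^2 - 5*w + 6)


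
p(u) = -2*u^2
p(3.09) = -19.10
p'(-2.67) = 10.68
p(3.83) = -29.34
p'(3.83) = -15.32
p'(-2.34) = 9.36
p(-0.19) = -0.07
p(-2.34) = -10.95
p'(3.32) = -13.28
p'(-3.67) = 14.68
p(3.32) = -22.04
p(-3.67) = -26.94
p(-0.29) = -0.17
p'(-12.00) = 48.00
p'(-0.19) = 0.76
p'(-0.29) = 1.16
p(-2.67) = -14.26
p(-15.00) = -450.00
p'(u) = -4*u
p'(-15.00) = 60.00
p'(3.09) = -12.36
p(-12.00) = -288.00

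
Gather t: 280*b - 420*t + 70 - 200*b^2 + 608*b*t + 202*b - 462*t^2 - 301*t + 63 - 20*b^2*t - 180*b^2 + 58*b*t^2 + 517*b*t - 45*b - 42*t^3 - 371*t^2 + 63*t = -380*b^2 + 437*b - 42*t^3 + t^2*(58*b - 833) + t*(-20*b^2 + 1125*b - 658) + 133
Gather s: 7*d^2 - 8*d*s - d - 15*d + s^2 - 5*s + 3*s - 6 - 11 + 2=7*d^2 - 16*d + s^2 + s*(-8*d - 2) - 15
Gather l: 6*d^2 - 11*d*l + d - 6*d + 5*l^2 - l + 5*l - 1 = 6*d^2 - 5*d + 5*l^2 + l*(4 - 11*d) - 1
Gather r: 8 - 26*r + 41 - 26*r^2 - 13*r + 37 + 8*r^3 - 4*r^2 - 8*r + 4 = 8*r^3 - 30*r^2 - 47*r + 90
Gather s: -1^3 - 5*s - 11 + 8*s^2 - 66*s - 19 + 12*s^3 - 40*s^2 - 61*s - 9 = 12*s^3 - 32*s^2 - 132*s - 40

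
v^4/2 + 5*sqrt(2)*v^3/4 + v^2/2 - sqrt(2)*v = v*(v/2 + sqrt(2))*(v - sqrt(2)/2)*(v + sqrt(2))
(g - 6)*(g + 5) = g^2 - g - 30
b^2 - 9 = (b - 3)*(b + 3)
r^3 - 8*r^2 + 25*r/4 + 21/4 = (r - 7)*(r - 3/2)*(r + 1/2)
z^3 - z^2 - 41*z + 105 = (z - 5)*(z - 3)*(z + 7)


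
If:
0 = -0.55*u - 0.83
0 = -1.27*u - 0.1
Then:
No Solution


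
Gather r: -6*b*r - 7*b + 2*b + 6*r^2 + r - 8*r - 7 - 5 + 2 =-5*b + 6*r^2 + r*(-6*b - 7) - 10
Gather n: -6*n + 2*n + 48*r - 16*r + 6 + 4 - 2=-4*n + 32*r + 8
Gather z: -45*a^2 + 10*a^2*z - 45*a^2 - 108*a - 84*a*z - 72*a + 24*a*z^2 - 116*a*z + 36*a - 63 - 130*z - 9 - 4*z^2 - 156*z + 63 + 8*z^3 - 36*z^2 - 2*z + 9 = -90*a^2 - 144*a + 8*z^3 + z^2*(24*a - 40) + z*(10*a^2 - 200*a - 288)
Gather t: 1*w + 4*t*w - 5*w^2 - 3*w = 4*t*w - 5*w^2 - 2*w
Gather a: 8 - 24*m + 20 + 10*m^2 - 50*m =10*m^2 - 74*m + 28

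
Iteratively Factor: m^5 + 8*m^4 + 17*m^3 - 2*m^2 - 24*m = (m + 4)*(m^4 + 4*m^3 + m^2 - 6*m) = (m - 1)*(m + 4)*(m^3 + 5*m^2 + 6*m) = (m - 1)*(m + 2)*(m + 4)*(m^2 + 3*m) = (m - 1)*(m + 2)*(m + 3)*(m + 4)*(m)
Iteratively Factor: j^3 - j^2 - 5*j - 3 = (j + 1)*(j^2 - 2*j - 3) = (j + 1)^2*(j - 3)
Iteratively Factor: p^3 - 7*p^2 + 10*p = (p - 2)*(p^2 - 5*p) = p*(p - 2)*(p - 5)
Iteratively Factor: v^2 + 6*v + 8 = (v + 4)*(v + 2)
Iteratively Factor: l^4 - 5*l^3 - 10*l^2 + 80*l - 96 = (l - 4)*(l^3 - l^2 - 14*l + 24) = (l - 4)*(l - 3)*(l^2 + 2*l - 8) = (l - 4)*(l - 3)*(l + 4)*(l - 2)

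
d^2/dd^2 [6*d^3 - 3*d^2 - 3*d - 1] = 36*d - 6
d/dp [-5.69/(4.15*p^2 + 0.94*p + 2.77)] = (47.227*p + 5.3486)/(4.15*p^2 + 0.94*p + 2.77)^2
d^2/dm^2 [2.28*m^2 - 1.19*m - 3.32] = 4.56000000000000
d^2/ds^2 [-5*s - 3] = 0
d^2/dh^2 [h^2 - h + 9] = 2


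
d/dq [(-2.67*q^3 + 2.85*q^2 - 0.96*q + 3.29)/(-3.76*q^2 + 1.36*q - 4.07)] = (10.0392*q^4 - 7.2624*q^3 + 32.8671*q^2 + 1.54179999999999*q - 0.5672)/(14.1376*q^4 - 10.2272*q^3 + 32.456*q^2 - 11.0704*q + 16.5649)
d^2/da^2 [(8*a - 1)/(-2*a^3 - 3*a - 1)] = 6*(-3*(8*a - 1)*(2*a^2 + 1)^2 + 2*(8*a^2 + a*(8*a - 1) + 4)*(2*a^3 + 3*a + 1))/(2*a^3 + 3*a + 1)^3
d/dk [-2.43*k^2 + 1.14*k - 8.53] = 1.14 - 4.86*k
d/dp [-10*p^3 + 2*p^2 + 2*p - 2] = -30*p^2 + 4*p + 2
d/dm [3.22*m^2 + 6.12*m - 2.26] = 6.44*m + 6.12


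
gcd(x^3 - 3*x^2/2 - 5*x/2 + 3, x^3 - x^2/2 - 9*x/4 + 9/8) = x + 3/2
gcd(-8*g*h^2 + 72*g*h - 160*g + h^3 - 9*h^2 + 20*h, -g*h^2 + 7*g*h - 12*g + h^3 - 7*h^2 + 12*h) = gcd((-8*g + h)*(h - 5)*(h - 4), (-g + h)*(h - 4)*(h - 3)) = h - 4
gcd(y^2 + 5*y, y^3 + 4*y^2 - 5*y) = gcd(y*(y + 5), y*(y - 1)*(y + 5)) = y^2 + 5*y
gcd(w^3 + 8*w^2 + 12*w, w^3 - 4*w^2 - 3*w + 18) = w + 2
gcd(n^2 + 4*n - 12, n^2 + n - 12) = 1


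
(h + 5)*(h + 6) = h^2 + 11*h + 30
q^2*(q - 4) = q^3 - 4*q^2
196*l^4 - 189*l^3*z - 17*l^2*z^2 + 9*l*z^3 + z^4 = (-4*l + z)*(-l + z)*(7*l + z)^2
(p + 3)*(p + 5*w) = p^2 + 5*p*w + 3*p + 15*w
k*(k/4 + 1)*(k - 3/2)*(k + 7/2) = k^4/4 + 3*k^3/2 + 11*k^2/16 - 21*k/4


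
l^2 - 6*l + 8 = (l - 4)*(l - 2)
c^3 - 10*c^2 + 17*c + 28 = (c - 7)*(c - 4)*(c + 1)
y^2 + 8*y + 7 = (y + 1)*(y + 7)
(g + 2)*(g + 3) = g^2 + 5*g + 6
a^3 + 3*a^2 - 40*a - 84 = (a - 6)*(a + 2)*(a + 7)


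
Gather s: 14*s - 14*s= 0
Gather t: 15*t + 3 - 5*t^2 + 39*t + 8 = -5*t^2 + 54*t + 11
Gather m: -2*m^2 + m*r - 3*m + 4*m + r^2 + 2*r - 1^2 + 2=-2*m^2 + m*(r + 1) + r^2 + 2*r + 1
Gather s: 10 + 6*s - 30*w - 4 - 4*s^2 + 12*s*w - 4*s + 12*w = -4*s^2 + s*(12*w + 2) - 18*w + 6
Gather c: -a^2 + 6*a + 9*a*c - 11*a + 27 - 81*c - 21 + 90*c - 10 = -a^2 - 5*a + c*(9*a + 9) - 4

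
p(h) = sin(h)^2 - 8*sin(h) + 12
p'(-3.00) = 8.20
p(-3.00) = 13.15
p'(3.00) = 7.64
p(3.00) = 10.89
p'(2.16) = 3.52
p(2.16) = 6.04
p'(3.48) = 8.17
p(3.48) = 14.77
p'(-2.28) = 6.20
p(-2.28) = 18.65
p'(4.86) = -1.47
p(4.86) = 20.89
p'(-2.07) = 4.67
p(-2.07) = 19.79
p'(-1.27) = -2.94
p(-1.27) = 20.55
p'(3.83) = 7.16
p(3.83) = 17.49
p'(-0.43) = -8.03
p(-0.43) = 15.51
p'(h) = 2*sin(h)*cos(h) - 8*cos(h)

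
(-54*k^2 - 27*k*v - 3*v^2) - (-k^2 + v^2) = -53*k^2 - 27*k*v - 4*v^2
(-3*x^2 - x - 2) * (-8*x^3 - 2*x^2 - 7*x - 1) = 24*x^5 + 14*x^4 + 39*x^3 + 14*x^2 + 15*x + 2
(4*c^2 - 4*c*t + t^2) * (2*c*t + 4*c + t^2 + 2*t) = 8*c^3*t + 16*c^3 - 4*c^2*t^2 - 8*c^2*t - 2*c*t^3 - 4*c*t^2 + t^4 + 2*t^3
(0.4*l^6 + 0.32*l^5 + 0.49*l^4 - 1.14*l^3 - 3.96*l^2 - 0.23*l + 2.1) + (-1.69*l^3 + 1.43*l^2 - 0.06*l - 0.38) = 0.4*l^6 + 0.32*l^5 + 0.49*l^4 - 2.83*l^3 - 2.53*l^2 - 0.29*l + 1.72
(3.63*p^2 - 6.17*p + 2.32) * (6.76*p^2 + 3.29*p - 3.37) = 24.5388*p^4 - 29.7665*p^3 - 16.8492*p^2 + 28.4257*p - 7.8184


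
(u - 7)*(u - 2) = u^2 - 9*u + 14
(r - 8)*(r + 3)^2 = r^3 - 2*r^2 - 39*r - 72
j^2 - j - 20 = (j - 5)*(j + 4)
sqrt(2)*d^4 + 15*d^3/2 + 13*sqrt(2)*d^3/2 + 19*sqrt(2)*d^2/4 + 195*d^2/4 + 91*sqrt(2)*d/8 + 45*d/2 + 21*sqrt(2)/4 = (d + 1/2)*(d + 6)*(d + 7*sqrt(2)/2)*(sqrt(2)*d + 1/2)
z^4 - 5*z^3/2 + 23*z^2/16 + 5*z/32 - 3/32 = (z - 3/2)*(z - 1)*(z - 1/4)*(z + 1/4)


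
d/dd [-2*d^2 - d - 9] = -4*d - 1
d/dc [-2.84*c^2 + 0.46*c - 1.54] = 0.46 - 5.68*c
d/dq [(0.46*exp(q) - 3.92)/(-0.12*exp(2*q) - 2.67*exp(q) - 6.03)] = (0.0552*exp(2*q) - 0.9408*exp(q) - 13.2402)*exp(q)/(0.0144*exp(4*q) + 0.6408*exp(3*q) + 8.5761*exp(2*q) + 32.2002*exp(q) + 36.3609)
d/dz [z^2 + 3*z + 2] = 2*z + 3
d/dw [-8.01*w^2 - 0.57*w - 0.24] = -16.02*w - 0.57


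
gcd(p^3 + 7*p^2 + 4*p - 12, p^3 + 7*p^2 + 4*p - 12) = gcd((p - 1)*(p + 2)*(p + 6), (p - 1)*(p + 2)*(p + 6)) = p^3 + 7*p^2 + 4*p - 12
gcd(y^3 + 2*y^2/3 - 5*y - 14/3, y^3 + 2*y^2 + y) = y + 1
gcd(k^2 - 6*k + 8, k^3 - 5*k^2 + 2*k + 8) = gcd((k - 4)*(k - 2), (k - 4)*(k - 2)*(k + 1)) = k^2 - 6*k + 8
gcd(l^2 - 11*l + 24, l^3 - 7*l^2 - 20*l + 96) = l^2 - 11*l + 24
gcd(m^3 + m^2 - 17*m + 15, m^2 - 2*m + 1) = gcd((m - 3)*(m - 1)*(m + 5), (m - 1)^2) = m - 1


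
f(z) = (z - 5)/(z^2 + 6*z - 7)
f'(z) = (-2*z - 6)*(z - 5)/(z^2 + 6*z - 7)^2 + 1/(z^2 + 6*z - 7)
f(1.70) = -0.54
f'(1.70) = 1.00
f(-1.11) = 0.49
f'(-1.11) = 0.07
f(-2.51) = 0.48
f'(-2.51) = -0.03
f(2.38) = -0.20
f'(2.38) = 0.25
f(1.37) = -1.17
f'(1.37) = 3.63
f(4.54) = -0.01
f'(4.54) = 0.03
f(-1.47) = 0.47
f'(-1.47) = 0.03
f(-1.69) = 0.47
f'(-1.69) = 0.02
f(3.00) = -0.10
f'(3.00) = 0.11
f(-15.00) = -0.16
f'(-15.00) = -0.02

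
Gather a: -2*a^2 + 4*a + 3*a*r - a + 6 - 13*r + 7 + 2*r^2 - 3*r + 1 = -2*a^2 + a*(3*r + 3) + 2*r^2 - 16*r + 14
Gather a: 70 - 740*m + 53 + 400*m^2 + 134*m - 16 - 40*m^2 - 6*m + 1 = 360*m^2 - 612*m + 108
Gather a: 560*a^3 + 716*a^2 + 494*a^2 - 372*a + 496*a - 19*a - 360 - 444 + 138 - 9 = 560*a^3 + 1210*a^2 + 105*a - 675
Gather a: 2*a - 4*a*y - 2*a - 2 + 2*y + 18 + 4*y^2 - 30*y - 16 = -4*a*y + 4*y^2 - 28*y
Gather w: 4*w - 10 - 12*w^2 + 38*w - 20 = -12*w^2 + 42*w - 30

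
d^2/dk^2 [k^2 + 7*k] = 2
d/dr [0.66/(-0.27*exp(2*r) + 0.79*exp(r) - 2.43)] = (0.3564*exp(r) - 0.5214)*exp(r)/(0.27*exp(2*r) - 0.79*exp(r) + 2.43)^2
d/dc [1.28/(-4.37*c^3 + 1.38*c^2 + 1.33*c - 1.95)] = (16.7808*c^2 - 3.5328*c - 1.7024)/(4.37*c^3 - 1.38*c^2 - 1.33*c + 1.95)^2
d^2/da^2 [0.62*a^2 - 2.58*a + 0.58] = 1.24000000000000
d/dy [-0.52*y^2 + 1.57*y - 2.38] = 1.57 - 1.04*y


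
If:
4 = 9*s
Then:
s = 4/9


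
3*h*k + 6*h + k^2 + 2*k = (3*h + k)*(k + 2)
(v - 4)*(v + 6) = v^2 + 2*v - 24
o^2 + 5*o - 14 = (o - 2)*(o + 7)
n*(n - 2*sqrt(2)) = n^2 - 2*sqrt(2)*n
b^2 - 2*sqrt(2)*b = b*(b - 2*sqrt(2))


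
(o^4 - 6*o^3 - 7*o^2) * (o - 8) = o^5 - 14*o^4 + 41*o^3 + 56*o^2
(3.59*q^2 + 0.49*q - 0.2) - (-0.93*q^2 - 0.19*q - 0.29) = 4.52*q^2 + 0.68*q + 0.09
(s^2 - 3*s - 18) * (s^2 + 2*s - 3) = s^4 - s^3 - 27*s^2 - 27*s + 54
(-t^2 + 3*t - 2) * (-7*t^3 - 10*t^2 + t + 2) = 7*t^5 - 11*t^4 - 17*t^3 + 21*t^2 + 4*t - 4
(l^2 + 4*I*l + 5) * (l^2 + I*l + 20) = l^4 + 5*I*l^3 + 21*l^2 + 85*I*l + 100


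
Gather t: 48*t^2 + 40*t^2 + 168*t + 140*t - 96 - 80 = 88*t^2 + 308*t - 176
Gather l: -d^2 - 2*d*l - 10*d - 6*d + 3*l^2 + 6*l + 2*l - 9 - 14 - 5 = -d^2 - 16*d + 3*l^2 + l*(8 - 2*d) - 28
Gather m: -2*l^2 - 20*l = -2*l^2 - 20*l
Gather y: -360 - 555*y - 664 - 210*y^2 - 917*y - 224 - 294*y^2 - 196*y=-504*y^2 - 1668*y - 1248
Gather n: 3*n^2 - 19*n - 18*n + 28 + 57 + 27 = 3*n^2 - 37*n + 112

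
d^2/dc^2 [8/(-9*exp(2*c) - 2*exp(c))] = 16*(-4*(9*exp(c) + 1)^2 + (9*exp(c) + 2)*(18*exp(c) + 1))*exp(-c)/(9*exp(c) + 2)^3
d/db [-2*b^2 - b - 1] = -4*b - 1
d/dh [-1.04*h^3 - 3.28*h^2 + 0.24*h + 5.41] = -3.12*h^2 - 6.56*h + 0.24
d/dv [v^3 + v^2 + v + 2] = 3*v^2 + 2*v + 1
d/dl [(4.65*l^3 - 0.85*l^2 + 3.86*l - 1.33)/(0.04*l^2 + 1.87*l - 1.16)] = (0.186*l^4 + 17.391*l^3 - 17.9259*l^2 + 2.0784*l - 1.9905)/(0.0016*l^4 + 0.1496*l^3 + 3.4041*l^2 - 4.3384*l + 1.3456)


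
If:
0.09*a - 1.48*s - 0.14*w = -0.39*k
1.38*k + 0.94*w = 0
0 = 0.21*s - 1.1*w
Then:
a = 90.6448125143777*w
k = -0.681159420289855*w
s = 5.23809523809524*w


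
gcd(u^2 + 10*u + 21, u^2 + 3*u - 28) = u + 7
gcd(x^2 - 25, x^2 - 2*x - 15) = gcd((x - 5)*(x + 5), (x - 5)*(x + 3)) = x - 5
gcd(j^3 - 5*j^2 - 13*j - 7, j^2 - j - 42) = j - 7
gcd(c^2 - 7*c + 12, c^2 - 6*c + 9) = c - 3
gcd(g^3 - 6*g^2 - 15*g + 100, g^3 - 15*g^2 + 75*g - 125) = g^2 - 10*g + 25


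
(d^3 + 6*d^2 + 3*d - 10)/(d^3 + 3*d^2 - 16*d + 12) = (d^2 + 7*d + 10)/(d^2 + 4*d - 12)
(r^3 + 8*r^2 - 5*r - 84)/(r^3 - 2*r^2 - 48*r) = (-r^3 - 8*r^2 + 5*r + 84)/(r*(-r^2 + 2*r + 48))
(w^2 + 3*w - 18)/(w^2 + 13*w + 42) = (w - 3)/(w + 7)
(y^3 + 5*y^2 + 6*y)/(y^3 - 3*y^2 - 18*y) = (y + 2)/(y - 6)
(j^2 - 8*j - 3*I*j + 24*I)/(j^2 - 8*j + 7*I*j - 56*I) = (j - 3*I)/(j + 7*I)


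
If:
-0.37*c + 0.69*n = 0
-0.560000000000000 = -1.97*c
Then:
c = 0.28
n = 0.15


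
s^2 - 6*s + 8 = (s - 4)*(s - 2)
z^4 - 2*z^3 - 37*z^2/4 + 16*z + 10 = (z - 5/2)*(z + 1/2)*(z - 2*sqrt(2))*(z + 2*sqrt(2))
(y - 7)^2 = y^2 - 14*y + 49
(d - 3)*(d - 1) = d^2 - 4*d + 3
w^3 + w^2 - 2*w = w*(w - 1)*(w + 2)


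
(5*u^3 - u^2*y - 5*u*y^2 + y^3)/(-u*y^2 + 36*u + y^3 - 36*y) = (-5*u^2 - 4*u*y + y^2)/(y^2 - 36)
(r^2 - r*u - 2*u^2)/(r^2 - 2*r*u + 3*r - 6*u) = (r + u)/(r + 3)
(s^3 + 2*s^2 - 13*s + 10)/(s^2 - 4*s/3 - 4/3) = 3*(s^2 + 4*s - 5)/(3*s + 2)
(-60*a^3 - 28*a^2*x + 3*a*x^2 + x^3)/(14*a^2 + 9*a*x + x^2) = (-30*a^2 + a*x + x^2)/(7*a + x)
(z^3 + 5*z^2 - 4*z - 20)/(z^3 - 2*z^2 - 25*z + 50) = (z + 2)/(z - 5)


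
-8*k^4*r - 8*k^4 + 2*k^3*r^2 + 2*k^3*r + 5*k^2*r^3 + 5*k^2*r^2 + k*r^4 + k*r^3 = (-k + r)*(2*k + r)*(4*k + r)*(k*r + k)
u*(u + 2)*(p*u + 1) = p*u^3 + 2*p*u^2 + u^2 + 2*u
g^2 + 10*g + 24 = (g + 4)*(g + 6)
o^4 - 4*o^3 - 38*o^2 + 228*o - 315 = (o - 5)*(o - 3)^2*(o + 7)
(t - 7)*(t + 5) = t^2 - 2*t - 35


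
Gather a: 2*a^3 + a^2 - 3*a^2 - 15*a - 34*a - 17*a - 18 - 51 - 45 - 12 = 2*a^3 - 2*a^2 - 66*a - 126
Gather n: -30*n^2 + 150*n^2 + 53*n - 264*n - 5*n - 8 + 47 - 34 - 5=120*n^2 - 216*n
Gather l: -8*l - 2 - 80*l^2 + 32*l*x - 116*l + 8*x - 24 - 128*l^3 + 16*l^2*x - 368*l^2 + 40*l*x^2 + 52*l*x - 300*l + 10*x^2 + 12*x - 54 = -128*l^3 + l^2*(16*x - 448) + l*(40*x^2 + 84*x - 424) + 10*x^2 + 20*x - 80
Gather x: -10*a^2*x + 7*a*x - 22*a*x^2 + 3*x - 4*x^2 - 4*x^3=-4*x^3 + x^2*(-22*a - 4) + x*(-10*a^2 + 7*a + 3)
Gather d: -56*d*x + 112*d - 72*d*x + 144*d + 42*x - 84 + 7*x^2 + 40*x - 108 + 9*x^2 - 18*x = d*(256 - 128*x) + 16*x^2 + 64*x - 192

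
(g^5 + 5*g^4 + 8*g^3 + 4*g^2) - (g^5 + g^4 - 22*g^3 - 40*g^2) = 4*g^4 + 30*g^3 + 44*g^2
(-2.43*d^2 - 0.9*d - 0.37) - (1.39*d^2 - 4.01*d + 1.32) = -3.82*d^2 + 3.11*d - 1.69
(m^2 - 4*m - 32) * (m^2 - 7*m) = m^4 - 11*m^3 - 4*m^2 + 224*m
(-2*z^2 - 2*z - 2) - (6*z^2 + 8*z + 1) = -8*z^2 - 10*z - 3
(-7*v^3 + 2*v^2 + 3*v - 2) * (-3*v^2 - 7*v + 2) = 21*v^5 + 43*v^4 - 37*v^3 - 11*v^2 + 20*v - 4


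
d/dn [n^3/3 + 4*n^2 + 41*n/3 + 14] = n^2 + 8*n + 41/3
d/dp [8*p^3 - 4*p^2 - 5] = 8*p*(3*p - 1)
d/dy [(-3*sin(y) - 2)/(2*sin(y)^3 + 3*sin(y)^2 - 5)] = 3*(4*sin(y)^3 + 7*sin(y)^2 + 4*sin(y) + 5)*cos(y)/(2*sin(y)^3 + 3*sin(y)^2 - 5)^2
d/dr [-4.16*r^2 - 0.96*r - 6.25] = -8.32*r - 0.96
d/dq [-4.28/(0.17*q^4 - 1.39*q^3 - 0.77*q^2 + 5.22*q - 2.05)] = (2.9104*q^3 - 17.8476*q^2 - 6.5912*q + 22.3416)/(-0.17*q^4 + 1.39*q^3 + 0.77*q^2 - 5.22*q + 2.05)^2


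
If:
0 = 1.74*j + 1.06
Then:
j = -0.61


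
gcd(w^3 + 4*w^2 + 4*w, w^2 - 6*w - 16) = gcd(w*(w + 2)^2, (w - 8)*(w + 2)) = w + 2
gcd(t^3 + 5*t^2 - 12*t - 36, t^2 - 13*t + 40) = 1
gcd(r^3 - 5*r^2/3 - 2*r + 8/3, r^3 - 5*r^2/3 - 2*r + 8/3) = r^3 - 5*r^2/3 - 2*r + 8/3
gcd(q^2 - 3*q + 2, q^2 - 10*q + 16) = q - 2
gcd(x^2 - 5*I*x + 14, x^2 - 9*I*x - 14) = x - 7*I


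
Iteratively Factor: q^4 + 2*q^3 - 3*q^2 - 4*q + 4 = (q - 1)*(q^3 + 3*q^2 - 4) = (q - 1)*(q + 2)*(q^2 + q - 2) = (q - 1)*(q + 2)^2*(q - 1)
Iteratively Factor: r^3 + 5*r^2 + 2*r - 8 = (r - 1)*(r^2 + 6*r + 8) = (r - 1)*(r + 2)*(r + 4)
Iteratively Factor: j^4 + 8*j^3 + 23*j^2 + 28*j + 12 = (j + 2)*(j^3 + 6*j^2 + 11*j + 6) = (j + 1)*(j + 2)*(j^2 + 5*j + 6) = (j + 1)*(j + 2)*(j + 3)*(j + 2)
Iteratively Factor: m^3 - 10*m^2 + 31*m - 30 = (m - 2)*(m^2 - 8*m + 15) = (m - 3)*(m - 2)*(m - 5)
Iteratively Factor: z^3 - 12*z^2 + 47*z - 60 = (z - 4)*(z^2 - 8*z + 15) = (z - 5)*(z - 4)*(z - 3)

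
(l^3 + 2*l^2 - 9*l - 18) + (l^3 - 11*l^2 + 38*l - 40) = 2*l^3 - 9*l^2 + 29*l - 58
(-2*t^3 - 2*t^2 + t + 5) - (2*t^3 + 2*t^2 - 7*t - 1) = -4*t^3 - 4*t^2 + 8*t + 6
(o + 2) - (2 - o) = 2*o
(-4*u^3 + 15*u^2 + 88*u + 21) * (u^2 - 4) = -4*u^5 + 15*u^4 + 104*u^3 - 39*u^2 - 352*u - 84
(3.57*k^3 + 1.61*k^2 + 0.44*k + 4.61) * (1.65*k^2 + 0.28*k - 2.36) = 5.8905*k^5 + 3.6561*k^4 - 7.2484*k^3 + 3.9301*k^2 + 0.2524*k - 10.8796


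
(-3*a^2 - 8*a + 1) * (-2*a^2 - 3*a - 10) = 6*a^4 + 25*a^3 + 52*a^2 + 77*a - 10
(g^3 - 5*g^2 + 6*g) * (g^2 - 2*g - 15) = g^5 - 7*g^4 + g^3 + 63*g^2 - 90*g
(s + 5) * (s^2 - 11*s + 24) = s^3 - 6*s^2 - 31*s + 120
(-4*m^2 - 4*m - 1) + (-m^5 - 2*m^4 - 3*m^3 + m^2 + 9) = -m^5 - 2*m^4 - 3*m^3 - 3*m^2 - 4*m + 8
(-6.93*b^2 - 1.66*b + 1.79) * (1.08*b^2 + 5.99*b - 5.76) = -7.4844*b^4 - 43.3035*b^3 + 31.9066*b^2 + 20.2837*b - 10.3104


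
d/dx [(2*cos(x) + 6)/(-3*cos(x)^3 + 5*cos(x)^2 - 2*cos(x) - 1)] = 8*(-42*sin(x) + 54*sin(2*x) - 22*sin(3*x) - 3*sin(4*x))/(-17*cos(x) + 10*cos(2*x) - 3*cos(3*x) + 6)^2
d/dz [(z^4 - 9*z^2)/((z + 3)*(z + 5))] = 2*z*(z^2 + 6*z - 15)/(z^2 + 10*z + 25)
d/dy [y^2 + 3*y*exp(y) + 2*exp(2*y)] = 3*y*exp(y) + 2*y + 4*exp(2*y) + 3*exp(y)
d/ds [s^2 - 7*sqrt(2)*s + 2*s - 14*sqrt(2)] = 2*s - 7*sqrt(2) + 2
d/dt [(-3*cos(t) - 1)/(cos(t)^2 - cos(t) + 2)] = (3*sin(t)^2 - 2*cos(t) + 4)*sin(t)/(sin(t)^2 + cos(t) - 3)^2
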